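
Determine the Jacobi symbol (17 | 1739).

-1

Reciprocity: 17 ≡ 1 and 1739 ≡ 3 (mod 4), so (17/1739) = +(1739/17).
Reduce top mod 17: now compute (5/17).
Reciprocity: 5 ≡ 1 and 17 ≡ 1 (mod 4), so (5/17) = +(17/5).
Reduce top mod 5: now compute (2/5).
Pull out 2: since 5 ≡ 5 (mod 8), (2/5) = -1.
Reached (1/5) = 1. Collecting the sign flips along the way, the symbol is -1.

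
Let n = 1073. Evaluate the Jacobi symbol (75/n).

-1

Reciprocity: 75 ≡ 3 and 1073 ≡ 1 (mod 4), so (75/1073) = +(1073/75).
Reduce top mod 75: now compute (23/75).
Reciprocity: 23 ≡ 3 and 75 ≡ 3 (mod 4), so (23/75) = −(75/23).
Reduce top mod 23: now compute (6/23).
Pull out 2: since 23 ≡ 7 (mod 8), (2/23) = +1.
Reciprocity: 3 ≡ 3 and 23 ≡ 3 (mod 4), so (3/23) = −(23/3).
Reduce top mod 3: now compute (2/3).
Pull out 2: since 3 ≡ 3 (mod 8), (2/3) = -1.
Reached (1/3) = 1. Collecting the sign flips along the way, the symbol is -1.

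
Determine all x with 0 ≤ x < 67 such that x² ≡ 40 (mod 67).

Since 67 ≡ 3 (mod 4), a square root of 40 is 40^((67+1)/4) = 40^17 mod 67.
Repeated squaring: 40^2≡59, 40^4≡64, 40^8≡9, 40^16≡14 (mod 67).
40^17 = 40^(16+1) ≡ 24 (mod 67).
Check: 24² = 576 ≡ 40 (mod 67). The two roots are 24 and 43.

24, 43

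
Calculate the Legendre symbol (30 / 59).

Pull out 2: since 59 ≡ 3 (mod 8), (2/59) = -1.
Reciprocity: 15 ≡ 3 and 59 ≡ 3 (mod 4), so (15/59) = −(59/15).
Reduce top mod 15: now compute (14/15).
Pull out 2: since 15 ≡ 7 (mod 8), (2/15) = +1.
Reciprocity: 7 ≡ 3 and 15 ≡ 3 (mod 4), so (7/15) = −(15/7).
Reduce top mod 7: now compute (1/7).
Reached (1/7) = 1. Collecting the sign flips along the way, the symbol is -1.

-1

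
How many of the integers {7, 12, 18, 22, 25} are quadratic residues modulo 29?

3

(7/29) = +1 → QR.
(12/29) = -1 → non-residue.
(18/29) = -1 → non-residue.
(22/29) = +1 → QR.
(25/29) = +1 → QR.
Total quadratic residues among the 5: 3.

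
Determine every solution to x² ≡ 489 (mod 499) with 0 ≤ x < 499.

143, 356

Since 499 ≡ 3 (mod 4), a square root of 489 is 489^((499+1)/4) = 489^125 mod 499.
Repeated squaring: 489^2≡100, 489^4≡20, 489^8≡400, 489^16≡320, 489^32≡105, 489^64≡47 (mod 499).
489^125 = 489^(64+32+16+8+4+1) ≡ 143 (mod 499).
Check: 143² = 20449 ≡ 489 (mod 499). The two roots are 143 and 356.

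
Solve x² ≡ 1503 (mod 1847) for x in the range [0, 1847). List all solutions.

Since 1847 ≡ 3 (mod 4), a square root of 1503 is 1503^((1847+1)/4) = 1503^462 mod 1847.
Repeated squaring: 1503^2≡128, 1503^4≡1608, 1503^8≡1711, 1503^16≡26, 1503^32≡676, 1503^64≡767, 1503^128≡943, 1503^256≡842 (mod 1847).
1503^462 = 1503^(256+128+64+8+4+2) ≡ 1348 (mod 1847).
Check: 1348² = 1817104 ≡ 1503 (mod 1847). The two roots are 499 and 1348.

499, 1348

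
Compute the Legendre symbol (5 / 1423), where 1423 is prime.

Reciprocity: 5 ≡ 1 and 1423 ≡ 3 (mod 4), so (5/1423) = +(1423/5).
Reduce top mod 5: now compute (3/5).
Reciprocity: 3 ≡ 3 and 5 ≡ 1 (mod 4), so (3/5) = +(5/3).
Reduce top mod 3: now compute (2/3).
Pull out 2: since 3 ≡ 3 (mod 8), (2/3) = -1.
Reached (1/3) = 1. Collecting the sign flips along the way, the symbol is -1.

-1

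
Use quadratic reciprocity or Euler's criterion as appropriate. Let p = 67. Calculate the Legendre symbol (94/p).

Euler's criterion: (94/67) ≡ 27^33 (mod 67).
27^2 ≡ 59 (mod 67)
27^4 ≡ 64 (mod 67)
27^8 ≡ 9 (mod 67)
27^16 ≡ 14 (mod 67)
27^32 ≡ 62 (mod 67)
27^33 = 27^(32+1) ≡ 66 (mod 67).
Result is 66 ≡ −1, so (94/67) = −1.

-1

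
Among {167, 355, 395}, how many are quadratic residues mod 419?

1

(167/419) = -1 → non-residue.
(355/419) = -1 → non-residue.
(395/419) = +1 → QR.
Total quadratic residues among the 3: 1.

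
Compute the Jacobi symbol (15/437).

Reciprocity: 15 ≡ 3 and 437 ≡ 1 (mod 4), so (15/437) = +(437/15).
Reduce top mod 15: now compute (2/15).
Pull out 2: since 15 ≡ 7 (mod 8), (2/15) = +1.
Reached (1/15) = 1. Collecting the sign flips along the way, the symbol is +1.

1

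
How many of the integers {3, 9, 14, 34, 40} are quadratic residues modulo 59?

(3/59) = +1 → QR.
(9/59) = +1 → QR.
(14/59) = -1 → non-residue.
(34/59) = -1 → non-residue.
(40/59) = -1 → non-residue.
Total quadratic residues among the 5: 2.

2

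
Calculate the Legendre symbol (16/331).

1

Euler's criterion: (16/331) ≡ 16^165 (mod 331).
16^2 ≡ 256 (mod 331)
16^4 ≡ 329 (mod 331)
16^8 ≡ 4 (mod 331)
16^16 ≡ 16 (mod 331)
16^32 ≡ 256 (mod 331)
16^64 ≡ 329 (mod 331)
16^128 ≡ 4 (mod 331)
16^165 = 16^(128+32+4+1) ≡ 1 (mod 331).
Result is 1, so (16/331) = 1.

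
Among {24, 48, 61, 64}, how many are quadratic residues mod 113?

(24/113) = -1 → non-residue.
(48/113) = -1 → non-residue.
(61/113) = +1 → QR.
(64/113) = +1 → QR.
Total quadratic residues among the 4: 2.

2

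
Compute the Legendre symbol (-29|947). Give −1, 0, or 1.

First reduce: -29 ≡ 918 (mod 947).
Pull out 2: since 947 ≡ 3 (mod 8), (2/947) = -1.
Reciprocity: 459 ≡ 3 and 947 ≡ 3 (mod 4), so (459/947) = −(947/459).
Reduce top mod 459: now compute (29/459).
Reciprocity: 29 ≡ 1 and 459 ≡ 3 (mod 4), so (29/459) = +(459/29).
Reduce top mod 29: now compute (24/29).
Pull out 2^3: since 29 ≡ 5 (mod 8), (2/29) = -1, so (2/29)^3 = -1.
Reciprocity: 3 ≡ 3 and 29 ≡ 1 (mod 4), so (3/29) = +(29/3).
Reduce top mod 3: now compute (2/3).
Pull out 2: since 3 ≡ 3 (mod 8), (2/3) = -1.
Reached (1/3) = 1. Collecting the sign flips along the way, the symbol is +1.

1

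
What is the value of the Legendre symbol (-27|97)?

1

First reduce: -27 ≡ 70 (mod 97).
Pull out 2: since 97 ≡ 1 (mod 8), (2/97) = +1.
Reciprocity: 35 ≡ 3 and 97 ≡ 1 (mod 4), so (35/97) = +(97/35).
Reduce top mod 35: now compute (27/35).
Reciprocity: 27 ≡ 3 and 35 ≡ 3 (mod 4), so (27/35) = −(35/27).
Reduce top mod 27: now compute (8/27).
Pull out 2^3: since 27 ≡ 3 (mod 8), (2/27) = -1, so (2/27)^3 = -1.
Reached (1/27) = 1. Collecting the sign flips along the way, the symbol is +1.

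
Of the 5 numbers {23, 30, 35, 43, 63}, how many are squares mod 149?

(23/149) = -1 → non-residue.
(30/149) = +1 → QR.
(35/149) = +1 → QR.
(43/149) = -1 → non-residue.
(63/149) = +1 → QR.
Total quadratic residues among the 5: 3.

3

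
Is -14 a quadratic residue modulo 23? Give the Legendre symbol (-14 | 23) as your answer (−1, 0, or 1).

Euler's criterion: (-14/23) ≡ 9^11 (mod 23).
9^2 ≡ 12 (mod 23)
9^4 ≡ 6 (mod 23)
9^8 ≡ 13 (mod 23)
9^11 = 9^(8+2+1) ≡ 1 (mod 23).
Result is 1, so (-14/23) = 1.

1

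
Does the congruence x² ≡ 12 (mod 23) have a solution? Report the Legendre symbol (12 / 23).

1

Pull out 2^2: since 23 ≡ 7 (mod 8), (2/23) = +1, so (2/23)^2 = +1.
Reciprocity: 3 ≡ 3 and 23 ≡ 3 (mod 4), so (3/23) = −(23/3).
Reduce top mod 3: now compute (2/3).
Pull out 2: since 3 ≡ 3 (mod 8), (2/3) = -1.
Reached (1/3) = 1. Collecting the sign flips along the way, the symbol is +1.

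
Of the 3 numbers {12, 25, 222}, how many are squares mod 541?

3

(12/541) = +1 → QR.
(25/541) = +1 → QR.
(222/541) = +1 → QR.
Total quadratic residues among the 3: 3.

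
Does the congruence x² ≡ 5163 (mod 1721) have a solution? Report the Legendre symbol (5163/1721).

0

First reduce: 5163 ≡ 0 (mod 1721).
Top reduces to 0: gcd > 1, so the symbol is 0.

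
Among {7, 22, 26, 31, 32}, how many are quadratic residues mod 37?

(7/37) = +1 → QR.
(22/37) = -1 → non-residue.
(26/37) = +1 → QR.
(31/37) = -1 → non-residue.
(32/37) = -1 → non-residue.
Total quadratic residues among the 5: 2.

2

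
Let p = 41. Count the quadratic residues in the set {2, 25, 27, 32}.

(2/41) = +1 → QR.
(25/41) = +1 → QR.
(27/41) = -1 → non-residue.
(32/41) = +1 → QR.
Total quadratic residues among the 4: 3.

3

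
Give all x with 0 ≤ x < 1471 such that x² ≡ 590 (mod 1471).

626, 845

Since 1471 ≡ 3 (mod 4), a square root of 590 is 590^((1471+1)/4) = 590^368 mod 1471.
Repeated squaring: 590^2≡944, 590^4≡1181, 590^8≡253, 590^16≡756, 590^32≡788, 590^64≡182, 590^128≡762, 590^256≡1070 (mod 1471).
590^368 = 590^(256+64+32+16) ≡ 845 (mod 1471).
Check: 845² = 714025 ≡ 590 (mod 1471). The two roots are 626 and 845.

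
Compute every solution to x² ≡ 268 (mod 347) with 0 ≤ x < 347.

Since 347 ≡ 3 (mod 4), a square root of 268 is 268^((347+1)/4) = 268^87 mod 347.
Repeated squaring: 268^2≡342, 268^4≡25, 268^8≡278, 268^16≡250, 268^32≡40, 268^64≡212 (mod 347).
268^87 = 268^(64+16+4+2+1) ≡ 105 (mod 347).
Check: 105² = 11025 ≡ 268 (mod 347). The two roots are 105 and 242.

105, 242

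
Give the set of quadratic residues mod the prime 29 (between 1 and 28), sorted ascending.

Square k = 1,…,14 (k and 29−k give the same square):
1²=1, 2²=4, 3²=9, 4²=16, 5²=25, 6²≡7, 7²≡20, 8²≡6, 9²≡23, 10²≡13, 11²≡5, 12²≡28, 13²≡24, 14²≡22 (mod 29).
So the quadratic residues mod 29 are {1, 4, 5, 6, 7, 9, 13, 16, 20, 22, 23, 24, 25, 28}.

1, 4, 5, 6, 7, 9, 13, 16, 20, 22, 23, 24, 25, 28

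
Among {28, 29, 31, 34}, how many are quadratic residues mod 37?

(28/37) = +1 → QR.
(29/37) = -1 → non-residue.
(31/37) = -1 → non-residue.
(34/37) = +1 → QR.
Total quadratic residues among the 4: 2.

2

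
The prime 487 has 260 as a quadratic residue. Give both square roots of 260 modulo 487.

100, 387

Since 487 ≡ 3 (mod 4), a square root of 260 is 260^((487+1)/4) = 260^122 mod 487.
Repeated squaring: 260^2≡394, 260^4≡370, 260^8≡53, 260^16≡374, 260^32≡107, 260^64≡248 (mod 487).
260^122 = 260^(64+32+16+8+2) ≡ 100 (mod 487).
Check: 100² = 10000 ≡ 260 (mod 487). The two roots are 100 and 387.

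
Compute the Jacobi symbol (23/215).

-1

Reciprocity: 23 ≡ 3 and 215 ≡ 3 (mod 4), so (23/215) = −(215/23).
Reduce top mod 23: now compute (8/23).
Pull out 2^3: since 23 ≡ 7 (mod 8), (2/23) = +1, so (2/23)^3 = +1.
Reached (1/23) = 1. Collecting the sign flips along the way, the symbol is -1.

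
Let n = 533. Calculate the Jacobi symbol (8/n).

-1

Pull out 2^3: since 533 ≡ 5 (mod 8), (2/533) = -1, so (2/533)^3 = -1.
Reached (1/533) = 1. Collecting the sign flips along the way, the symbol is -1.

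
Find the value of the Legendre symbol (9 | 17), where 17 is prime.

1

Euler's criterion: (9/17) ≡ 9^8 (mod 17).
9^2 ≡ 13 (mod 17)
9^4 ≡ 16 (mod 17)
9^8 ≡ 1 (mod 17)
9^8 = 9^(8) ≡ 1 (mod 17).
Result is 1, so (9/17) = 1.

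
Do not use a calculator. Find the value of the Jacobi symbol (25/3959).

Reciprocity: 25 ≡ 1 and 3959 ≡ 3 (mod 4), so (25/3959) = +(3959/25).
Reduce top mod 25: now compute (9/25).
Reciprocity: 9 ≡ 1 and 25 ≡ 1 (mod 4), so (9/25) = +(25/9).
Reduce top mod 9: now compute (7/9).
Reciprocity: 7 ≡ 3 and 9 ≡ 1 (mod 4), so (7/9) = +(9/7).
Reduce top mod 7: now compute (2/7).
Pull out 2: since 7 ≡ 7 (mod 8), (2/7) = +1.
Reached (1/7) = 1. Collecting the sign flips along the way, the symbol is +1.

1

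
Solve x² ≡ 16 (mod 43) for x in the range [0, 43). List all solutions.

Since 43 ≡ 3 (mod 4), a square root of 16 is 16^((43+1)/4) = 16^11 mod 43.
Repeated squaring: 16^2≡41, 16^4≡4, 16^8≡16 (mod 43).
16^11 = 16^(8+2+1) ≡ 4 (mod 43).
Check: 4² = 16 ≡ 16 (mod 43). The two roots are 4 and 39.

4, 39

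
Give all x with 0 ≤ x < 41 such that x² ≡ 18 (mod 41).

41 ≡ 1 (mod 4), so we find a root by search.
Trying successive values, 10² = 100 ≡ 18 (mod 41). The other root is 41 − 10 = 31.

10, 31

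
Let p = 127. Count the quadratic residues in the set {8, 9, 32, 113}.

(8/127) = +1 → QR.
(9/127) = +1 → QR.
(32/127) = +1 → QR.
(113/127) = +1 → QR.
Total quadratic residues among the 4: 4.

4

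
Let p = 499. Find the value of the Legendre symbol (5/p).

Euler's criterion: (5/499) ≡ 5^249 (mod 499).
5^2 ≡ 25 (mod 499)
5^4 ≡ 126 (mod 499)
5^8 ≡ 407 (mod 499)
5^16 ≡ 480 (mod 499)
5^32 ≡ 361 (mod 499)
5^64 ≡ 82 (mod 499)
5^128 ≡ 237 (mod 499)
5^249 = 5^(128+64+32+16+8+1) ≡ 1 (mod 499).
Result is 1, so (5/499) = 1.

1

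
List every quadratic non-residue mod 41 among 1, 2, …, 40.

Square k = 1,…,20 (k and 41−k give the same square):
1²=1, 2²=4, 3²=9, 4²=16, 5²=25, 6²=36, 7²≡8, 8²≡23, 9²≡40, 10²≡18, 11²≡39, 12²≡21, 13²≡5, 14²≡32, 15²≡20, 16²≡10, 17²≡2, 18²≡37, 19²≡33, 20²≡31 (mod 41).
The residues are {1, 2, 4, 5, 8, 9, 10, 16, 18, 20, 21, 23, 25, 31, 32, 33, 36, 37, 39, 40}; the non-residues are the remaining 20 nonzero classes.

3 6 7 11 12 13 14 15 17 19 22 24 26 27 28 29 30 34 35 38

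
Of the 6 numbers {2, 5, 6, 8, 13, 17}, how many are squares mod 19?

(2/19) = -1 → non-residue.
(5/19) = +1 → QR.
(6/19) = +1 → QR.
(8/19) = -1 → non-residue.
(13/19) = -1 → non-residue.
(17/19) = +1 → QR.
Total quadratic residues among the 6: 3.

3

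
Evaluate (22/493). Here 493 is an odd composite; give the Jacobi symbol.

-1

Pull out 2: since 493 ≡ 5 (mod 8), (2/493) = -1.
Reciprocity: 11 ≡ 3 and 493 ≡ 1 (mod 4), so (11/493) = +(493/11).
Reduce top mod 11: now compute (9/11).
Reciprocity: 9 ≡ 1 and 11 ≡ 3 (mod 4), so (9/11) = +(11/9).
Reduce top mod 9: now compute (2/9).
Pull out 2: since 9 ≡ 1 (mod 8), (2/9) = +1.
Reached (1/9) = 1. Collecting the sign flips along the way, the symbol is -1.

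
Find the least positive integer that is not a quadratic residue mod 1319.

(2/1319) = +1, so 2 is a residue.
(3/1319) = +1, so 3 is a residue.
(4/1319) = +1, so 4 is a residue.
(5/1319) = +1, so 5 is a residue.
(6/1319) = +1, so 6 is a residue.
(7/1319) = +1, so 7 is a residue.
(8/1319) = +1, so 8 is a residue.
(9/1319) = +1, so 9 is a residue.
(10/1319) = +1, so 10 is a residue.
(11/1319) = +1, so 11 is a residue.
(12/1319) = +1, so 12 is a residue.
(13/1319) = −1, so 13 is the smallest positive non-residue mod 1319.

13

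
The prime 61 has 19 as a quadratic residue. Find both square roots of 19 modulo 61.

61 ≡ 1 (mod 4), so we find a root by search.
Trying successive values, 18² = 324 ≡ 19 (mod 61). The other root is 61 − 18 = 43.

18, 43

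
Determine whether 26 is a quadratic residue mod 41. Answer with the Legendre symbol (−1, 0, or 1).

Euler's criterion: (26/41) ≡ 26^20 (mod 41).
26^2 ≡ 20 (mod 41)
26^4 ≡ 31 (mod 41)
26^8 ≡ 18 (mod 41)
26^16 ≡ 37 (mod 41)
26^20 = 26^(16+4) ≡ 40 (mod 41).
Result is 40 ≡ −1, so (26/41) = −1.

-1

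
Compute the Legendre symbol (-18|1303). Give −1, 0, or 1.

-1

First reduce: -18 ≡ 1285 (mod 1303).
Reciprocity: 1285 ≡ 1 and 1303 ≡ 3 (mod 4), so (1285/1303) = +(1303/1285).
Reduce top mod 1285: now compute (18/1285).
Pull out 2: since 1285 ≡ 5 (mod 8), (2/1285) = -1.
Reciprocity: 9 ≡ 1 and 1285 ≡ 1 (mod 4), so (9/1285) = +(1285/9).
Reduce top mod 9: now compute (7/9).
Reciprocity: 7 ≡ 3 and 9 ≡ 1 (mod 4), so (7/9) = +(9/7).
Reduce top mod 7: now compute (2/7).
Pull out 2: since 7 ≡ 7 (mod 8), (2/7) = +1.
Reached (1/7) = 1. Collecting the sign flips along the way, the symbol is -1.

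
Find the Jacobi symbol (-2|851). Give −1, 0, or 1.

First reduce: -2 ≡ 849 (mod 851).
Reciprocity: 849 ≡ 1 and 851 ≡ 3 (mod 4), so (849/851) = +(851/849).
Reduce top mod 849: now compute (2/849).
Pull out 2: since 849 ≡ 1 (mod 8), (2/849) = +1.
Reached (1/849) = 1. Collecting the sign flips along the way, the symbol is +1.

1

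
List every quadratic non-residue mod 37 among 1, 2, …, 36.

Square k = 1,…,18 (k and 37−k give the same square):
1²=1, 2²=4, 3²=9, 4²=16, 5²=25, 6²=36, 7²≡12, 8²≡27, 9²≡7, 10²≡26, 11²≡10, 12²≡33, 13²≡21, 14²≡11, 15²≡3, 16²≡34, 17²≡30, 18²≡28 (mod 37).
The residues are {1, 3, 4, 7, 9, 10, 11, 12, 16, 21, 25, 26, 27, 28, 30, 33, 34, 36}; the non-residues are the remaining 18 nonzero classes.

2, 5, 6, 8, 13, 14, 15, 17, 18, 19, 20, 22, 23, 24, 29, 31, 32, 35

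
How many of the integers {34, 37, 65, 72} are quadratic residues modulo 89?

2

(34/89) = +1 → QR.
(37/89) = -1 → non-residue.
(65/89) = -1 → non-residue.
(72/89) = +1 → QR.
Total quadratic residues among the 4: 2.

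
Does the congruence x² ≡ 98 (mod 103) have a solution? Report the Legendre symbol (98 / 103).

Pull out 2: since 103 ≡ 7 (mod 8), (2/103) = +1.
Reciprocity: 49 ≡ 1 and 103 ≡ 3 (mod 4), so (49/103) = +(103/49).
Reduce top mod 49: now compute (5/49).
Reciprocity: 5 ≡ 1 and 49 ≡ 1 (mod 4), so (5/49) = +(49/5).
Reduce top mod 5: now compute (4/5).
Pull out 2^2: since 5 ≡ 5 (mod 8), (2/5) = -1, so (2/5)^2 = +1.
Reached (1/5) = 1. Collecting the sign flips along the way, the symbol is +1.

1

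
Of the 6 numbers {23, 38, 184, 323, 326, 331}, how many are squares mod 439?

2

(23/439) = -1 → non-residue.
(38/439) = +1 → QR.
(184/439) = -1 → non-residue.
(323/439) = -1 → non-residue.
(326/439) = -1 → non-residue.
(331/439) = +1 → QR.
Total quadratic residues among the 6: 2.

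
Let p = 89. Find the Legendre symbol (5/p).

1

Euler's criterion: (5/89) ≡ 5^44 (mod 89).
5^2 ≡ 25 (mod 89)
5^4 ≡ 2 (mod 89)
5^8 ≡ 4 (mod 89)
5^16 ≡ 16 (mod 89)
5^32 ≡ 78 (mod 89)
5^44 = 5^(32+8+4) ≡ 1 (mod 89).
Result is 1, so (5/89) = 1.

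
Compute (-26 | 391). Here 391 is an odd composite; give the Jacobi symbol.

First reduce: -26 ≡ 365 (mod 391).
Reciprocity: 365 ≡ 1 and 391 ≡ 3 (mod 4), so (365/391) = +(391/365).
Reduce top mod 365: now compute (26/365).
Pull out 2: since 365 ≡ 5 (mod 8), (2/365) = -1.
Reciprocity: 13 ≡ 1 and 365 ≡ 1 (mod 4), so (13/365) = +(365/13).
Reduce top mod 13: now compute (1/13).
Reached (1/13) = 1. Collecting the sign flips along the way, the symbol is -1.

-1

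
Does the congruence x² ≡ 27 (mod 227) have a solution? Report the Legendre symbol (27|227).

1

Euler's criterion: (27/227) ≡ 27^113 (mod 227).
27^2 ≡ 48 (mod 227)
27^4 ≡ 34 (mod 227)
27^8 ≡ 21 (mod 227)
27^16 ≡ 214 (mod 227)
27^32 ≡ 169 (mod 227)
27^64 ≡ 186 (mod 227)
27^113 = 27^(64+32+16+1) ≡ 1 (mod 227).
Result is 1, so (27/227) = 1.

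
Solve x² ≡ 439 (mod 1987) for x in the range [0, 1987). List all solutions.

80, 1907

Since 1987 ≡ 3 (mod 4), a square root of 439 is 439^((1987+1)/4) = 439^497 mod 1987.
Repeated squaring: 439^2≡1969, 439^4≡324, 439^8≡1652, 439^16≡953, 439^32≡150, 439^64≡643, 439^128≡153, 439^256≡1552 (mod 1987).
439^497 = 439^(256+128+64+32+16+1) ≡ 1907 (mod 1987).
Check: 1907² = 3636649 ≡ 439 (mod 1987). The two roots are 80 and 1907.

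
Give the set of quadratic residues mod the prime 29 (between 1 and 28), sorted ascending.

1,4,5,6,7,9,13,16,20,22,23,24,25,28

Square k = 1,…,14 (k and 29−k give the same square):
1²=1, 2²=4, 3²=9, 4²=16, 5²=25, 6²≡7, 7²≡20, 8²≡6, 9²≡23, 10²≡13, 11²≡5, 12²≡28, 13²≡24, 14²≡22 (mod 29).
So the quadratic residues mod 29 are {1, 4, 5, 6, 7, 9, 13, 16, 20, 22, 23, 24, 25, 28}.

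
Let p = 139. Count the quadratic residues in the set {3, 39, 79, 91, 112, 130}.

(3/139) = -1 → non-residue.
(39/139) = -1 → non-residue.
(79/139) = +1 → QR.
(91/139) = +1 → QR.
(112/139) = +1 → QR.
(130/139) = -1 → non-residue.
Total quadratic residues among the 6: 3.

3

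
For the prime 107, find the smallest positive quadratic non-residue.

(2/107) = −1, so 2 is the smallest positive non-residue mod 107.

2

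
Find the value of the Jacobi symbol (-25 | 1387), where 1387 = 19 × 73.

First reduce: -25 ≡ 1362 (mod 1387).
Pull out 2: since 1387 ≡ 3 (mod 8), (2/1387) = -1.
Reciprocity: 681 ≡ 1 and 1387 ≡ 3 (mod 4), so (681/1387) = +(1387/681).
Reduce top mod 681: now compute (25/681).
Reciprocity: 25 ≡ 1 and 681 ≡ 1 (mod 4), so (25/681) = +(681/25).
Reduce top mod 25: now compute (6/25).
Pull out 2: since 25 ≡ 1 (mod 8), (2/25) = +1.
Reciprocity: 3 ≡ 3 and 25 ≡ 1 (mod 4), so (3/25) = +(25/3).
Reduce top mod 3: now compute (1/3).
Reached (1/3) = 1. Collecting the sign flips along the way, the symbol is -1.

-1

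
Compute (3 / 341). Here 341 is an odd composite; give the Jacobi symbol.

-1

Reciprocity: 3 ≡ 3 and 341 ≡ 1 (mod 4), so (3/341) = +(341/3).
Reduce top mod 3: now compute (2/3).
Pull out 2: since 3 ≡ 3 (mod 8), (2/3) = -1.
Reached (1/3) = 1. Collecting the sign flips along the way, the symbol is -1.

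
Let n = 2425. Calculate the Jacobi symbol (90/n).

0

Pull out 2: since 2425 ≡ 1 (mod 8), (2/2425) = +1.
Reciprocity: 45 ≡ 1 and 2425 ≡ 1 (mod 4), so (45/2425) = +(2425/45).
Reduce top mod 45: now compute (40/45).
Pull out 2^3: since 45 ≡ 5 (mod 8), (2/45) = -1, so (2/45)^3 = -1.
Reciprocity: 5 ≡ 1 and 45 ≡ 1 (mod 4), so (5/45) = +(45/5).
Reduce top mod 5: now compute (0/5).
Top reduces to 0: gcd > 1, so the symbol is 0.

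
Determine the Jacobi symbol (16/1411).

Pull out 2^4: since 1411 ≡ 3 (mod 8), (2/1411) = -1, so (2/1411)^4 = +1.
Reached (1/1411) = 1. Collecting the sign flips along the way, the symbol is +1.

1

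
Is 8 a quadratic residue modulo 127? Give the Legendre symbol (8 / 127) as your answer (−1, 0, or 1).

1

Pull out 2^3: since 127 ≡ 7 (mod 8), (2/127) = +1, so (2/127)^3 = +1.
Reached (1/127) = 1. Collecting the sign flips along the way, the symbol is +1.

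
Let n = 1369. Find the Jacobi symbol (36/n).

1

Pull out 2^2: since 1369 ≡ 1 (mod 8), (2/1369) = +1, so (2/1369)^2 = +1.
Reciprocity: 9 ≡ 1 and 1369 ≡ 1 (mod 4), so (9/1369) = +(1369/9).
Reduce top mod 9: now compute (1/9).
Reached (1/9) = 1. Collecting the sign flips along the way, the symbol is +1.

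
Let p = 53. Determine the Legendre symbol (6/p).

1

Pull out 2: since 53 ≡ 5 (mod 8), (2/53) = -1.
Reciprocity: 3 ≡ 3 and 53 ≡ 1 (mod 4), so (3/53) = +(53/3).
Reduce top mod 3: now compute (2/3).
Pull out 2: since 3 ≡ 3 (mod 8), (2/3) = -1.
Reached (1/3) = 1. Collecting the sign flips along the way, the symbol is +1.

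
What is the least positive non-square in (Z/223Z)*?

3

(2/223) = +1, so 2 is a residue.
(3/223) = −1, so 3 is the smallest positive non-residue mod 223.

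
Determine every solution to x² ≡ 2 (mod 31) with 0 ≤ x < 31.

Since 31 ≡ 3 (mod 4), a square root of 2 is 2^((31+1)/4) = 2^8 mod 31.
Repeated squaring: 2^2≡4, 2^4≡16, 2^8≡8 (mod 31).
2^8 = 2^(8) ≡ 8 (mod 31).
Check: 8² = 64 ≡ 2 (mod 31). The two roots are 8 and 23.

8, 23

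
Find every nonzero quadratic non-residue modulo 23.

5,7,10,11,14,15,17,19,20,21,22

Square k = 1,…,11 (k and 23−k give the same square):
1²=1, 2²=4, 3²=9, 4²=16, 5²≡2, 6²≡13, 7²≡3, 8²≡18, 9²≡12, 10²≡8, 11²≡6 (mod 23).
The residues are {1, 2, 3, 4, 6, 8, 9, 12, 13, 16, 18}; the non-residues are the remaining 11 nonzero classes.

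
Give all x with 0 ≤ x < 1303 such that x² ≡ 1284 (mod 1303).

458, 845

Since 1303 ≡ 3 (mod 4), a square root of 1284 is 1284^((1303+1)/4) = 1284^326 mod 1303.
Repeated squaring: 1284^2≡361, 1284^4≡21, 1284^8≡441, 1284^16≡334, 1284^32≡801, 1284^64≡525, 1284^128≡692, 1284^256≡663 (mod 1303).
1284^326 = 1284^(256+64+4+2) ≡ 458 (mod 1303).
Check: 458² = 209764 ≡ 1284 (mod 1303). The two roots are 458 and 845.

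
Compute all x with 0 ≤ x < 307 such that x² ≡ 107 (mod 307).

148, 159

Since 307 ≡ 3 (mod 4), a square root of 107 is 107^((307+1)/4) = 107^77 mod 307.
Repeated squaring: 107^2≡90, 107^4≡118, 107^8≡109, 107^16≡215, 107^32≡175, 107^64≡232 (mod 307).
107^77 = 107^(64+8+4+1) ≡ 148 (mod 307).
Check: 148² = 21904 ≡ 107 (mod 307). The two roots are 148 and 159.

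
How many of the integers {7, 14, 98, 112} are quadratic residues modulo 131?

2

(7/131) = +1 → QR.
(14/131) = -1 → non-residue.
(98/131) = -1 → non-residue.
(112/131) = +1 → QR.
Total quadratic residues among the 4: 2.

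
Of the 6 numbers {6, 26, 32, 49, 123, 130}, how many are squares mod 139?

2

(6/139) = +1 → QR.
(26/139) = -1 → non-residue.
(32/139) = -1 → non-residue.
(49/139) = +1 → QR.
(123/139) = -1 → non-residue.
(130/139) = -1 → non-residue.
Total quadratic residues among the 6: 2.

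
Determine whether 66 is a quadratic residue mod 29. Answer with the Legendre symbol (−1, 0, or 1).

Euler's criterion: (66/29) ≡ 8^14 (mod 29).
8^2 ≡ 6 (mod 29)
8^4 ≡ 7 (mod 29)
8^8 ≡ 20 (mod 29)
8^14 = 8^(8+4+2) ≡ 28 (mod 29).
Result is 28 ≡ −1, so (66/29) = −1.

-1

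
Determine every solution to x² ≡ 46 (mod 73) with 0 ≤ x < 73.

73 ≡ 1 (mod 4), so we find a root by search.
Trying successive values, 22² = 484 ≡ 46 (mod 73). The other root is 73 − 22 = 51.

22, 51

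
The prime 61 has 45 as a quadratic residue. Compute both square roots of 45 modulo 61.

17, 44

61 ≡ 1 (mod 4), so we find a root by search.
Trying successive values, 17² = 289 ≡ 45 (mod 61). The other root is 61 − 17 = 44.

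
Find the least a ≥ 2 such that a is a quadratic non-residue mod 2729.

3

(2/2729) = +1, so 2 is a residue.
(3/2729) = −1, so 3 is the smallest positive non-residue mod 2729.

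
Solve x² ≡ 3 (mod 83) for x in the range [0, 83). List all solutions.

Since 83 ≡ 3 (mod 4), a square root of 3 is 3^((83+1)/4) = 3^21 mod 83.
Repeated squaring: 3^2≡9, 3^4≡81, 3^8≡4, 3^16≡16 (mod 83).
3^21 = 3^(16+4+1) ≡ 70 (mod 83).
Check: 70² = 4900 ≡ 3 (mod 83). The two roots are 13 and 70.

13, 70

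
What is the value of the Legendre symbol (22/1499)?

Pull out 2: since 1499 ≡ 3 (mod 8), (2/1499) = -1.
Reciprocity: 11 ≡ 3 and 1499 ≡ 3 (mod 4), so (11/1499) = −(1499/11).
Reduce top mod 11: now compute (3/11).
Reciprocity: 3 ≡ 3 and 11 ≡ 3 (mod 4), so (3/11) = −(11/3).
Reduce top mod 3: now compute (2/3).
Pull out 2: since 3 ≡ 3 (mod 8), (2/3) = -1.
Reached (1/3) = 1. Collecting the sign flips along the way, the symbol is +1.

1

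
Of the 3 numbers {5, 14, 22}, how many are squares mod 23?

(5/23) = -1 → non-residue.
(14/23) = -1 → non-residue.
(22/23) = -1 → non-residue.
Total quadratic residues among the 3: 0.

0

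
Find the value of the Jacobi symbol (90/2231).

Pull out 2: since 2231 ≡ 7 (mod 8), (2/2231) = +1.
Reciprocity: 45 ≡ 1 and 2231 ≡ 3 (mod 4), so (45/2231) = +(2231/45).
Reduce top mod 45: now compute (26/45).
Pull out 2: since 45 ≡ 5 (mod 8), (2/45) = -1.
Reciprocity: 13 ≡ 1 and 45 ≡ 1 (mod 4), so (13/45) = +(45/13).
Reduce top mod 13: now compute (6/13).
Pull out 2: since 13 ≡ 5 (mod 8), (2/13) = -1.
Reciprocity: 3 ≡ 3 and 13 ≡ 1 (mod 4), so (3/13) = +(13/3).
Reduce top mod 3: now compute (1/3).
Reached (1/3) = 1. Collecting the sign flips along the way, the symbol is +1.

1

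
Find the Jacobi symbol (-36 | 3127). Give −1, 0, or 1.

First reduce: -36 ≡ 3091 (mod 3127).
Reciprocity: 3091 ≡ 3 and 3127 ≡ 3 (mod 4), so (3091/3127) = −(3127/3091).
Reduce top mod 3091: now compute (36/3091).
Pull out 2^2: since 3091 ≡ 3 (mod 8), (2/3091) = -1, so (2/3091)^2 = +1.
Reciprocity: 9 ≡ 1 and 3091 ≡ 3 (mod 4), so (9/3091) = +(3091/9).
Reduce top mod 9: now compute (4/9).
Pull out 2^2: since 9 ≡ 1 (mod 8), (2/9) = +1, so (2/9)^2 = +1.
Reached (1/9) = 1. Collecting the sign flips along the way, the symbol is -1.

-1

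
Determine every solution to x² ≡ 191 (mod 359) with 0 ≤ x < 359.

Since 359 ≡ 3 (mod 4), a square root of 191 is 191^((359+1)/4) = 191^90 mod 359.
Repeated squaring: 191^2≡222, 191^4≡101, 191^8≡149, 191^16≡302, 191^32≡18, 191^64≡324 (mod 359).
191^90 = 191^(64+16+8+2) ≡ 307 (mod 359).
Check: 307² = 94249 ≡ 191 (mod 359). The two roots are 52 and 307.

52, 307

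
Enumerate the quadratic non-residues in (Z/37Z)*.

2 5 6 8 13 14 15 17 18 19 20 22 23 24 29 31 32 35

Square k = 1,…,18 (k and 37−k give the same square):
1²=1, 2²=4, 3²=9, 4²=16, 5²=25, 6²=36, 7²≡12, 8²≡27, 9²≡7, 10²≡26, 11²≡10, 12²≡33, 13²≡21, 14²≡11, 15²≡3, 16²≡34, 17²≡30, 18²≡28 (mod 37).
The residues are {1, 3, 4, 7, 9, 10, 11, 12, 16, 21, 25, 26, 27, 28, 30, 33, 34, 36}; the non-residues are the remaining 18 nonzero classes.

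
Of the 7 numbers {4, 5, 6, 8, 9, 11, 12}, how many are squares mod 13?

3

(4/13) = +1 → QR.
(5/13) = -1 → non-residue.
(6/13) = -1 → non-residue.
(8/13) = -1 → non-residue.
(9/13) = +1 → QR.
(11/13) = -1 → non-residue.
(12/13) = +1 → QR.
Total quadratic residues among the 7: 3.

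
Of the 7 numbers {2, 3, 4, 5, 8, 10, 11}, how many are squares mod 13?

(2/13) = -1 → non-residue.
(3/13) = +1 → QR.
(4/13) = +1 → QR.
(5/13) = -1 → non-residue.
(8/13) = -1 → non-residue.
(10/13) = +1 → QR.
(11/13) = -1 → non-residue.
Total quadratic residues among the 7: 3.

3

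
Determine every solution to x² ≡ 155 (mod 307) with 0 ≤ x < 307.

Since 307 ≡ 3 (mod 4), a square root of 155 is 155^((307+1)/4) = 155^77 mod 307.
Repeated squaring: 155^2≡79, 155^4≡101, 155^8≡70, 155^16≡295, 155^32≡144, 155^64≡167 (mod 307).
155^77 = 155^(64+8+4+1) ≡ 259 (mod 307).
Check: 259² = 67081 ≡ 155 (mod 307). The two roots are 48 and 259.

48, 259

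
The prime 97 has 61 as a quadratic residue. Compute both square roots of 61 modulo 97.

35, 62

97 ≡ 1 (mod 4), so we find a root by search.
Trying successive values, 35² = 1225 ≡ 61 (mod 97). The other root is 97 − 35 = 62.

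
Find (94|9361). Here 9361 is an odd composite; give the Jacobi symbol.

Pull out 2: since 9361 ≡ 1 (mod 8), (2/9361) = +1.
Reciprocity: 47 ≡ 3 and 9361 ≡ 1 (mod 4), so (47/9361) = +(9361/47).
Reduce top mod 47: now compute (8/47).
Pull out 2^3: since 47 ≡ 7 (mod 8), (2/47) = +1, so (2/47)^3 = +1.
Reached (1/47) = 1. Collecting the sign flips along the way, the symbol is +1.

1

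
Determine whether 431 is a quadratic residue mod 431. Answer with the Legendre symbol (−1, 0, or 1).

First reduce: 431 ≡ 0 (mod 431).
Top reduces to 0: gcd > 1, so the symbol is 0.

0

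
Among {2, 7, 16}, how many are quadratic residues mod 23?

2

(2/23) = +1 → QR.
(7/23) = -1 → non-residue.
(16/23) = +1 → QR.
Total quadratic residues among the 3: 2.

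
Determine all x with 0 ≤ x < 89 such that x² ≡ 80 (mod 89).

13, 76

89 ≡ 1 (mod 4), so we find a root by search.
Trying successive values, 13² = 169 ≡ 80 (mod 89). The other root is 89 − 13 = 76.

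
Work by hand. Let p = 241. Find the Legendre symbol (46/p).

-1

Euler's criterion: (46/241) ≡ 46^120 (mod 241).
46^2 ≡ 188 (mod 241)
46^4 ≡ 158 (mod 241)
46^8 ≡ 141 (mod 241)
46^16 ≡ 119 (mod 241)
46^32 ≡ 183 (mod 241)
46^64 ≡ 231 (mod 241)
46^120 = 46^(64+32+16+8) ≡ 240 (mod 241).
Result is 240 ≡ −1, so (46/241) = −1.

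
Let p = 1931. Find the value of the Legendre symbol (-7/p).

First reduce: -7 ≡ 1924 (mod 1931).
Pull out 2^2: since 1931 ≡ 3 (mod 8), (2/1931) = -1, so (2/1931)^2 = +1.
Reciprocity: 481 ≡ 1 and 1931 ≡ 3 (mod 4), so (481/1931) = +(1931/481).
Reduce top mod 481: now compute (7/481).
Reciprocity: 7 ≡ 3 and 481 ≡ 1 (mod 4), so (7/481) = +(481/7).
Reduce top mod 7: now compute (5/7).
Reciprocity: 5 ≡ 1 and 7 ≡ 3 (mod 4), so (5/7) = +(7/5).
Reduce top mod 5: now compute (2/5).
Pull out 2: since 5 ≡ 5 (mod 8), (2/5) = -1.
Reached (1/5) = 1. Collecting the sign flips along the way, the symbol is -1.

-1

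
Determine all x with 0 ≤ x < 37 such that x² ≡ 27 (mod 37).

8, 29

37 ≡ 1 (mod 4), so we find a root by search.
Trying successive values, 8² = 64 ≡ 27 (mod 37). The other root is 37 − 8 = 29.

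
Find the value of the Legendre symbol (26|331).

Pull out 2: since 331 ≡ 3 (mod 8), (2/331) = -1.
Reciprocity: 13 ≡ 1 and 331 ≡ 3 (mod 4), so (13/331) = +(331/13).
Reduce top mod 13: now compute (6/13).
Pull out 2: since 13 ≡ 5 (mod 8), (2/13) = -1.
Reciprocity: 3 ≡ 3 and 13 ≡ 1 (mod 4), so (3/13) = +(13/3).
Reduce top mod 3: now compute (1/3).
Reached (1/3) = 1. Collecting the sign flips along the way, the symbol is +1.

1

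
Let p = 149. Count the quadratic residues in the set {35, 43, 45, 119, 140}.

4

(35/149) = +1 → QR.
(43/149) = -1 → non-residue.
(45/149) = +1 → QR.
(119/149) = +1 → QR.
(140/149) = +1 → QR.
Total quadratic residues among the 5: 4.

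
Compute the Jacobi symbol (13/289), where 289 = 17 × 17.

1

Reciprocity: 13 ≡ 1 and 289 ≡ 1 (mod 4), so (13/289) = +(289/13).
Reduce top mod 13: now compute (3/13).
Reciprocity: 3 ≡ 3 and 13 ≡ 1 (mod 4), so (3/13) = +(13/3).
Reduce top mod 3: now compute (1/3).
Reached (1/3) = 1. Collecting the sign flips along the way, the symbol is +1.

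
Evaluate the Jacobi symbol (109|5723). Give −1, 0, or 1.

Reciprocity: 109 ≡ 1 and 5723 ≡ 3 (mod 4), so (109/5723) = +(5723/109).
Reduce top mod 109: now compute (55/109).
Reciprocity: 55 ≡ 3 and 109 ≡ 1 (mod 4), so (55/109) = +(109/55).
Reduce top mod 55: now compute (54/55).
Pull out 2: since 55 ≡ 7 (mod 8), (2/55) = +1.
Reciprocity: 27 ≡ 3 and 55 ≡ 3 (mod 4), so (27/55) = −(55/27).
Reduce top mod 27: now compute (1/27).
Reached (1/27) = 1. Collecting the sign flips along the way, the symbol is -1.

-1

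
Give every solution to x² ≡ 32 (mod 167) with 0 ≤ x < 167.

52, 115

Since 167 ≡ 3 (mod 4), a square root of 32 is 32^((167+1)/4) = 32^42 mod 167.
Repeated squaring: 32^2≡22, 32^4≡150, 32^8≡122, 32^16≡21, 32^32≡107 (mod 167).
32^42 = 32^(32+8+2) ≡ 115 (mod 167).
Check: 115² = 13225 ≡ 32 (mod 167). The two roots are 52 and 115.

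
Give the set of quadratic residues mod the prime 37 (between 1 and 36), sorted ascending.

1 3 4 7 9 10 11 12 16 21 25 26 27 28 30 33 34 36

Square k = 1,…,18 (k and 37−k give the same square):
1²=1, 2²=4, 3²=9, 4²=16, 5²=25, 6²=36, 7²≡12, 8²≡27, 9²≡7, 10²≡26, 11²≡10, 12²≡33, 13²≡21, 14²≡11, 15²≡3, 16²≡34, 17²≡30, 18²≡28 (mod 37).
So the quadratic residues mod 37 are {1, 3, 4, 7, 9, 10, 11, 12, 16, 21, 25, 26, 27, 28, 30, 33, 34, 36}.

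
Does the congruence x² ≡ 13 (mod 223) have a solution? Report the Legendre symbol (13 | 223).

Euler's criterion: (13/223) ≡ 13^111 (mod 223).
13^2 ≡ 169 (mod 223)
13^4 ≡ 17 (mod 223)
13^8 ≡ 66 (mod 223)
13^16 ≡ 119 (mod 223)
13^32 ≡ 112 (mod 223)
13^64 ≡ 56 (mod 223)
13^111 = 13^(64+32+8+4+2+1) ≡ 222 (mod 223).
Result is 222 ≡ −1, so (13/223) = −1.

-1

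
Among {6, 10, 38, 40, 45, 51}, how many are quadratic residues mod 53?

4

(6/53) = +1 → QR.
(10/53) = +1 → QR.
(38/53) = +1 → QR.
(40/53) = +1 → QR.
(45/53) = -1 → non-residue.
(51/53) = -1 → non-residue.
Total quadratic residues among the 6: 4.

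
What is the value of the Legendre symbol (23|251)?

1

Reciprocity: 23 ≡ 3 and 251 ≡ 3 (mod 4), so (23/251) = −(251/23).
Reduce top mod 23: now compute (21/23).
Reciprocity: 21 ≡ 1 and 23 ≡ 3 (mod 4), so (21/23) = +(23/21).
Reduce top mod 21: now compute (2/21).
Pull out 2: since 21 ≡ 5 (mod 8), (2/21) = -1.
Reached (1/21) = 1. Collecting the sign flips along the way, the symbol is +1.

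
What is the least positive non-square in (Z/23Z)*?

(2/23) = +1, so 2 is a residue.
(3/23) = +1, so 3 is a residue.
(4/23) = +1, so 4 is a residue.
(5/23) = −1, so 5 is the smallest positive non-residue mod 23.

5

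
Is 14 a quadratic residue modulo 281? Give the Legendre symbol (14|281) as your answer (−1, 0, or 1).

1

Pull out 2: since 281 ≡ 1 (mod 8), (2/281) = +1.
Reciprocity: 7 ≡ 3 and 281 ≡ 1 (mod 4), so (7/281) = +(281/7).
Reduce top mod 7: now compute (1/7).
Reached (1/7) = 1. Collecting the sign flips along the way, the symbol is +1.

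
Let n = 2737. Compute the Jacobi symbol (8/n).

Pull out 2^3: since 2737 ≡ 1 (mod 8), (2/2737) = +1, so (2/2737)^3 = +1.
Reached (1/2737) = 1. Collecting the sign flips along the way, the symbol is +1.

1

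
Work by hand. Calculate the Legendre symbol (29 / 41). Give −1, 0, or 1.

-1

Euler's criterion: (29/41) ≡ 29^20 (mod 41).
29^2 ≡ 21 (mod 41)
29^4 ≡ 31 (mod 41)
29^8 ≡ 18 (mod 41)
29^16 ≡ 37 (mod 41)
29^20 = 29^(16+4) ≡ 40 (mod 41).
Result is 40 ≡ −1, so (29/41) = −1.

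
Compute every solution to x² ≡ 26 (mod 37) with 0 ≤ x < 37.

10, 27

37 ≡ 1 (mod 4), so we find a root by search.
Trying successive values, 10² = 100 ≡ 26 (mod 37). The other root is 37 − 10 = 27.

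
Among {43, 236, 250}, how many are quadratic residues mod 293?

3

(43/293) = +1 → QR.
(236/293) = +1 → QR.
(250/293) = +1 → QR.
Total quadratic residues among the 3: 3.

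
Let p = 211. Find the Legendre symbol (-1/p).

-1

First reduce: -1 ≡ 210 (mod 211).
Pull out 2: since 211 ≡ 3 (mod 8), (2/211) = -1.
Reciprocity: 105 ≡ 1 and 211 ≡ 3 (mod 4), so (105/211) = +(211/105).
Reduce top mod 105: now compute (1/105).
Reached (1/105) = 1. Collecting the sign flips along the way, the symbol is -1.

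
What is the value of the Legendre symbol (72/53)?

-1

Euler's criterion: (72/53) ≡ 19^26 (mod 53).
19^2 ≡ 43 (mod 53)
19^4 ≡ 47 (mod 53)
19^8 ≡ 36 (mod 53)
19^16 ≡ 24 (mod 53)
19^26 = 19^(16+8+2) ≡ 52 (mod 53).
Result is 52 ≡ −1, so (72/53) = −1.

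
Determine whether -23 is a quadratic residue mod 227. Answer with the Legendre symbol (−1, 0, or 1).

-1

Euler's criterion: (-23/227) ≡ 204^113 (mod 227).
204^2 ≡ 75 (mod 227)
204^4 ≡ 177 (mod 227)
204^8 ≡ 3 (mod 227)
204^16 ≡ 9 (mod 227)
204^32 ≡ 81 (mod 227)
204^64 ≡ 205 (mod 227)
204^113 = 204^(64+32+16+1) ≡ 226 (mod 227).
Result is 226 ≡ −1, so (-23/227) = −1.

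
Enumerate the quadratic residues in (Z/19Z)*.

1, 4, 5, 6, 7, 9, 11, 16, 17

Square k = 1,…,9 (k and 19−k give the same square):
1²=1, 2²=4, 3²=9, 4²=16, 5²≡6, 6²≡17, 7²≡11, 8²≡7, 9²≡5 (mod 19).
So the quadratic residues mod 19 are {1, 4, 5, 6, 7, 9, 11, 16, 17}.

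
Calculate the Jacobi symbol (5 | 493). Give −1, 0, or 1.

-1

Reciprocity: 5 ≡ 1 and 493 ≡ 1 (mod 4), so (5/493) = +(493/5).
Reduce top mod 5: now compute (3/5).
Reciprocity: 3 ≡ 3 and 5 ≡ 1 (mod 4), so (3/5) = +(5/3).
Reduce top mod 3: now compute (2/3).
Pull out 2: since 3 ≡ 3 (mod 8), (2/3) = -1.
Reached (1/3) = 1. Collecting the sign flips along the way, the symbol is -1.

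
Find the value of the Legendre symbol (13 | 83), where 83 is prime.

-1

Reciprocity: 13 ≡ 1 and 83 ≡ 3 (mod 4), so (13/83) = +(83/13).
Reduce top mod 13: now compute (5/13).
Reciprocity: 5 ≡ 1 and 13 ≡ 1 (mod 4), so (5/13) = +(13/5).
Reduce top mod 5: now compute (3/5).
Reciprocity: 3 ≡ 3 and 5 ≡ 1 (mod 4), so (3/5) = +(5/3).
Reduce top mod 3: now compute (2/3).
Pull out 2: since 3 ≡ 3 (mod 8), (2/3) = -1.
Reached (1/3) = 1. Collecting the sign flips along the way, the symbol is -1.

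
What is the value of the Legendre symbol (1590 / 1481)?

1

First reduce: 1590 ≡ 109 (mod 1481).
Reciprocity: 109 ≡ 1 and 1481 ≡ 1 (mod 4), so (109/1481) = +(1481/109).
Reduce top mod 109: now compute (64/109).
Pull out 2^6: since 109 ≡ 5 (mod 8), (2/109) = -1, so (2/109)^6 = +1.
Reached (1/109) = 1. Collecting the sign flips along the way, the symbol is +1.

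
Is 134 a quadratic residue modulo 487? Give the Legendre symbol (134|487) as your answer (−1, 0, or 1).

1

Pull out 2: since 487 ≡ 7 (mod 8), (2/487) = +1.
Reciprocity: 67 ≡ 3 and 487 ≡ 3 (mod 4), so (67/487) = −(487/67).
Reduce top mod 67: now compute (18/67).
Pull out 2: since 67 ≡ 3 (mod 8), (2/67) = -1.
Reciprocity: 9 ≡ 1 and 67 ≡ 3 (mod 4), so (9/67) = +(67/9).
Reduce top mod 9: now compute (4/9).
Pull out 2^2: since 9 ≡ 1 (mod 8), (2/9) = +1, so (2/9)^2 = +1.
Reached (1/9) = 1. Collecting the sign flips along the way, the symbol is +1.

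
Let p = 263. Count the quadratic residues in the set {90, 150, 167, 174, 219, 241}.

(90/263) = -1 → non-residue.
(150/263) = +1 → QR.
(167/263) = -1 → non-residue.
(174/263) = -1 → non-residue.
(219/263) = -1 → non-residue.
(241/263) = -1 → non-residue.
Total quadratic residues among the 6: 1.

1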